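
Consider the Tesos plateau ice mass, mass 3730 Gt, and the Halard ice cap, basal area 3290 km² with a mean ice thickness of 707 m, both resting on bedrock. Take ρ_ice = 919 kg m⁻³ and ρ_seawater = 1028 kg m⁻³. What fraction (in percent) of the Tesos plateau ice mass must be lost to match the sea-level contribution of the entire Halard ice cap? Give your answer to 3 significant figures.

Equal sea-level rise means equal mass of meltwater, i.e. equal mass of ice lost.
Ice mass of Halard: 2.138×10^15 kg; ice mass of Tesos: 3.730×10^15 kg.
Fraction required = 2.138×10^15 / 3.730×10^15 = 0.573 → 57.3 %.

≈ 57.3 %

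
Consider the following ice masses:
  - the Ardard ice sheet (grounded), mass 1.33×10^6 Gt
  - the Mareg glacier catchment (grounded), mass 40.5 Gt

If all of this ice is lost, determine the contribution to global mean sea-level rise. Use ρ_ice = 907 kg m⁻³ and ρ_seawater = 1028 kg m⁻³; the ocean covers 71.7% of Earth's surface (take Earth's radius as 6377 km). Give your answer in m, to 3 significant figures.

≈ 3.53 m

Ardard: 1.33×10^6 Gt = 1.330×10^18 kg; dividing by ρ_w = 1028 kg m⁻³ gives 1.294×10^15 m³ of water.
Mareg: 40.5 Gt = 4.050×10^13 kg; dividing by ρ_w = 1028 kg m⁻³ gives 3.940×10^10 m³ of water.
Total added water ≈ 1.294×10^15 m³ over 3.66×10^14 m² → Δh = 3.53 m.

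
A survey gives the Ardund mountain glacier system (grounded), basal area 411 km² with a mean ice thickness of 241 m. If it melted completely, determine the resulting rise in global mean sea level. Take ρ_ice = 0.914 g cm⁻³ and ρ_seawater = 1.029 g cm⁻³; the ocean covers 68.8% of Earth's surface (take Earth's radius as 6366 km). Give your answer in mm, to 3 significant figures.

≈ 0.251 mm

Ardund: ice volume = 411 km² × 241 m = 99.05 km³; 99.05 × (914/1029) = 87.98 km³ of water.
Spread over 3.50×10^14 m² of ocean, Δh = 8.798×10^10 / 3.50×10^14 = 2.51×10^-4 m = 0.251 mm.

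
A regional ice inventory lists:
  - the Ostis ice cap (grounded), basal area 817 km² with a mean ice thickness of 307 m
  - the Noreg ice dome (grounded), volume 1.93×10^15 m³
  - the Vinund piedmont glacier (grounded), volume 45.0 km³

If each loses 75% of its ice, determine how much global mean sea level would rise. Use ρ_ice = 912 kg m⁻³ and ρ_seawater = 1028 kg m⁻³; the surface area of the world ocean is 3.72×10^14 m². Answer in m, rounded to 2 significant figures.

≈ 3.5 m

Ostis: ice volume = 817 km² × 307 m = 250.8 km³; 0.75 × 250.8 × (912/1028) = 166.9 km³ of water.
Noreg: 0.75 × 1.93×10^15 m³ × (912/1028) = 1.284×10^15 m³ of water.
Vinund: 0.75 × 45.0 km³ × (912/1028) = 29.94 km³ of water.
Total added water ≈ 1.284×10^15 m³ over 3.72×10^14 m² → Δh = 3.45 m.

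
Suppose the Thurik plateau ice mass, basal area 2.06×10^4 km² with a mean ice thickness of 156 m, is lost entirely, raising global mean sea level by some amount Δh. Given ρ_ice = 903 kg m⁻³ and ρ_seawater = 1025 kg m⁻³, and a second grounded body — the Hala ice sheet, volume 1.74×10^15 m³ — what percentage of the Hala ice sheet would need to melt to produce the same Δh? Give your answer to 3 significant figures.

≈ 0.185 %

Equal sea-level rise means equal mass of meltwater, i.e. equal mass of ice lost.
Ice mass of Thurik: 2.902×10^15 kg; ice mass of Hala: 1.571×10^18 kg.
Fraction required = 2.902×10^15 / 1.571×10^18 = 1.85×10^-3 → 0.185 %.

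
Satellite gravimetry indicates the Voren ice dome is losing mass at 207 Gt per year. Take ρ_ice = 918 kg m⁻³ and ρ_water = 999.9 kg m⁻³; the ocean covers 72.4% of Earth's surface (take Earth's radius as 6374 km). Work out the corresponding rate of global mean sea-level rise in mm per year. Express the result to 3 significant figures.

ρ_w = 999.9 kg m⁻³. Annual water volume added = 207 Gt / ρ_w = 2.070×10^14 kg / 999.9 kg m⁻³ = 2.070×10^11 m³.
Δh per year = 2.070×10^11 / 3.70×10^14 = 5.60×10^-4 m = 0.560 mm.

≈ 0.560 mm/yr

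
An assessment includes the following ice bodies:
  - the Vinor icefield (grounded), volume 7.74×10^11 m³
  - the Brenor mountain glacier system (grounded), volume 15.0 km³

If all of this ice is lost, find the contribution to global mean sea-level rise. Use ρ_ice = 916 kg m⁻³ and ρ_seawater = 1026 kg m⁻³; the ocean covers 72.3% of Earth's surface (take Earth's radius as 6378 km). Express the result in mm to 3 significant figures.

≈ 1.91 mm

Vinor: 7.74×10^11 m³ × (916/1026) = 6.910×10^11 m³ of water.
Brenor: 15.0 km³ × (916/1026) = 13.39 km³ of water.
Total added water ≈ 7.044×10^11 m³ over 3.70×10^14 m² → Δh = 1.91×10^-3 m = 1.91 mm.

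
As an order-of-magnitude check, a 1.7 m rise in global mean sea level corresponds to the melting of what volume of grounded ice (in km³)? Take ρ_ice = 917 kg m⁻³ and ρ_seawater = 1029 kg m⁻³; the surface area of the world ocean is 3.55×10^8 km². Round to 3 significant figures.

≈ 6.77×10^5 km³

Required water volume = Δh × A = 1.7 m × 3.55×10^14 m² = 6.035×10^14 m³ = 6.035×10^5 km³.
Ice volume = water volume × ρ_w/ρ_ice = 6.035×10^5 × 1029/917 = 6.77×10^5 km³.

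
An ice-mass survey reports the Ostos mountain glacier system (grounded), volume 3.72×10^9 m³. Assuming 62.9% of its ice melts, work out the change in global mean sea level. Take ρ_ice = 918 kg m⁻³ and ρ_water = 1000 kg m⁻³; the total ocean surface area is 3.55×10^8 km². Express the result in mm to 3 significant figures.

≈ 6.05×10^-3 mm

Ostos: 0.629 × 3.72×10^9 m³ × (918/1000) = 2.148×10^9 m³ of water.
Spread over 3.55×10^14 m² of ocean, Δh = 2.148×10^9 / 3.55×10^14 = 6.05×10^-6 m = 6.05×10^-3 mm.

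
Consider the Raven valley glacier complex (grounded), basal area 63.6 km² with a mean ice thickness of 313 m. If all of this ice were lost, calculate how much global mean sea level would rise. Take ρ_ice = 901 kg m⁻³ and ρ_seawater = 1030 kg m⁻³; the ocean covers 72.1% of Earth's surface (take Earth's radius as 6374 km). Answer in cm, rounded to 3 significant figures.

≈ 4.73×10^-3 cm

Raven: ice volume = 63.6 km² × 313 m = 19.91 km³; 19.91 × (901/1030) = 17.41 km³ of water.
Spread over 3.68×10^14 m² of ocean, Δh = 1.741×10^10 / 3.68×10^14 = 4.73×10^-5 m = 4.73×10^-3 cm.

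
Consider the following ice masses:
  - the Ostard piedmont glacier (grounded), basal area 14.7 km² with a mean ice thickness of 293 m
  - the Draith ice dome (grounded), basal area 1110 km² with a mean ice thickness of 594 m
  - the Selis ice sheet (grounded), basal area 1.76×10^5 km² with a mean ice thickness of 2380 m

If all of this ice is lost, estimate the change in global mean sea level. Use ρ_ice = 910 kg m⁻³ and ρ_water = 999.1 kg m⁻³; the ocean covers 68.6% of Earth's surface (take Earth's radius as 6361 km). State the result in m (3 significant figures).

Ostard: ice volume = 14.7 km² × 293 m = 4.307 km³; 4.307 × (910/999.1) = 3.923 km³ of water.
Draith: ice volume = 1110 km² × 594 m = 659.3 km³; 659.3 × (910/999.1) = 600.5 km³ of water.
Selis: ice volume = 1.76×10^5 km² × 2380 m = 4.189×10^5 km³; 4.189×10^5 × (910/999.1) = 3.815×10^5 km³ of water.
Total added water ≈ 3.821×10^14 m³ over 3.49×10^14 m² → Δh = 1.10 m.

≈ 1.10 m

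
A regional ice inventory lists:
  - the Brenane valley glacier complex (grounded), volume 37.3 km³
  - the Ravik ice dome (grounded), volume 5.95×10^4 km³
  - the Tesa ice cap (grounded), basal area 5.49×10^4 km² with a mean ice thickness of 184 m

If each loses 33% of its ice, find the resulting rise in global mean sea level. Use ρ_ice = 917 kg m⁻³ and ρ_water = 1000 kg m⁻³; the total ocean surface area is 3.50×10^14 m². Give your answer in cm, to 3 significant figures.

≈ 6.02 cm

Brenane: 0.33 × 37.3 km³ × (917/1000) = 11.29 km³ of water.
Ravik: 0.33 × 5.95×10^4 km³ × (917/1000) = 1.801×10^4 km³ of water.
Tesa: ice volume = 5.49×10^4 km² × 184 m = 1.010×10^4 km³; 0.33 × 1.010×10^4 × (917/1000) = 3057 km³ of water.
Total added water ≈ 2.107×10^13 m³ over 3.50×10^14 m² → Δh = 0.0602 m = 6.02 cm.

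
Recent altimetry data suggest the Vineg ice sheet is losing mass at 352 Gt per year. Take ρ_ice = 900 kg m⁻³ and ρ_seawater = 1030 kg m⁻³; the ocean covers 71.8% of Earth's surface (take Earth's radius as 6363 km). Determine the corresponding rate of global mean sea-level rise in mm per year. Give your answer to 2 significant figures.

ρ_w = 1030 kg m⁻³. Annual water volume added = 352 Gt / ρ_w = 3.520×10^14 kg / 1030 kg m⁻³ = 3.417×10^11 m³.
Δh per year = 3.417×10^11 / 3.65×10^14 = 9.36×10^-4 m = 0.94 mm.

≈ 0.94 mm/yr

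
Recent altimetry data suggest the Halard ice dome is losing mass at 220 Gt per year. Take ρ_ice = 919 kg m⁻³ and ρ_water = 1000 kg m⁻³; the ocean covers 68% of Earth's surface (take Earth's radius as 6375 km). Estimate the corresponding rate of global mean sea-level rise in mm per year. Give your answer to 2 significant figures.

≈ 0.63 mm/yr

ρ_w = 1000 kg m⁻³. Annual water volume added = 220 Gt / ρ_w = 2.200×10^14 kg / 1000 kg m⁻³ = 2.200×10^11 m³.
Δh per year = 2.200×10^11 / 3.47×10^14 = 6.33×10^-4 m = 0.63 mm.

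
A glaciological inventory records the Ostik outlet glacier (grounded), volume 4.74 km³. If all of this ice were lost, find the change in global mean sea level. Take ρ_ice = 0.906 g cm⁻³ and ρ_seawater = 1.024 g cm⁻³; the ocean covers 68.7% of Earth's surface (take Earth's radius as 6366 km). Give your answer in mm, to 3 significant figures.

≈ 0.0120 mm

Ostik: 4.74 km³ × (906/1024) = 4.194 km³ of water.
Spread over 3.50×10^14 m² of ocean, Δh = 4.194×10^9 / 3.50×10^14 = 1.20×10^-5 m = 0.0120 mm.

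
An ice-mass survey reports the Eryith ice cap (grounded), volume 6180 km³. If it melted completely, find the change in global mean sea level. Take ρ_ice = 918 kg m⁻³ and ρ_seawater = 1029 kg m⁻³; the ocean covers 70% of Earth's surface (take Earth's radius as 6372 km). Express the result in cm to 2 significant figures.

Eryith: 6180 km³ × (918/1029) = 5513 km³ of water.
Spread over 3.57×10^14 m² of ocean, Δh = 5.513×10^12 / 3.57×10^14 = 0.0154 m = 1.5 cm.

≈ 1.5 cm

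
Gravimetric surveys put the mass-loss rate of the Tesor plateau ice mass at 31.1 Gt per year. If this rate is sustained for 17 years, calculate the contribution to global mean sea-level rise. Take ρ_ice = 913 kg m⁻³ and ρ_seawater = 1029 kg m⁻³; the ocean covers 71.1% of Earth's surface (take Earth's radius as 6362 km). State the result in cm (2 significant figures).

≈ 0.14 cm

Total mass lost = 31.1 Gt/yr × 17 yr = 528.7 Gt = 5.287×10^14 kg.
ρ_w = 1029 kg m⁻³, so water volume = 5.287×10^14 / 1029 = 5.138×10^11 m³.
Δh = 5.138×10^11 / 3.62×10^14 = 1.42×10^-3 m = 0.14 cm.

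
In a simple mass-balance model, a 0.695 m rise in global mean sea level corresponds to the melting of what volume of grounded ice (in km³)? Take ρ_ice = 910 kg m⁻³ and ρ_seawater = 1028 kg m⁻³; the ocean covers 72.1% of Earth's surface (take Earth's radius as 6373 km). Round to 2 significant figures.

≈ 2.9×10^5 km³

Required water volume = Δh × A = 0.695 m × 3.68×10^14 m² = 2.558×10^14 m³ = 2.558×10^5 km³.
Ice volume = water volume × ρ_w/ρ_ice = 2.558×10^5 × 1028/910 = 2.9×10^5 km³.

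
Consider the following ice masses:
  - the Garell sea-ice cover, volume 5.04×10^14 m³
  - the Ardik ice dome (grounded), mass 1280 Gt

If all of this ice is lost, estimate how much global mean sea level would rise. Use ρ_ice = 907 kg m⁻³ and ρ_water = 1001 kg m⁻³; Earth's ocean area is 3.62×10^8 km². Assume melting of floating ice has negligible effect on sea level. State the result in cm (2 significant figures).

≈ 0.35 cm

The Garell sea-ice cover is floating and already displaces its own weight of water, so its melt adds essentially nothing to sea level.
Ardik: 1280 Gt = 1.280×10^15 kg; dividing by ρ_w = 1001 kg m⁻³ gives 1.279×10^12 m³ of water.
Total added water ≈ 1.279×10^12 m³ over 3.62×10^14 m² → Δh = 3.53×10^-3 m = 0.35 cm.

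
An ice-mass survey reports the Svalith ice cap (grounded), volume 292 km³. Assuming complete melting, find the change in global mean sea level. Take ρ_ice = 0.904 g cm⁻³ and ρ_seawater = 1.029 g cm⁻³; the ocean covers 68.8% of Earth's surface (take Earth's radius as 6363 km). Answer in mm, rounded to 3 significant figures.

≈ 0.733 mm

Svalith: 292 km³ × (904/1029) = 256.5 km³ of water.
Spread over 3.50×10^14 m² of ocean, Δh = 2.565×10^11 / 3.50×10^14 = 7.33×10^-4 m = 0.733 mm.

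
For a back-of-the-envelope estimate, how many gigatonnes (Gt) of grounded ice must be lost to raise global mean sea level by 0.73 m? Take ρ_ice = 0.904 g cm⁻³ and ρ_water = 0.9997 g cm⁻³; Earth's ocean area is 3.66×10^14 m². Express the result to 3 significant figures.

≈ 2.67×10^5 Gt

Required water volume = Δh × A = 0.73 m × 3.66×10^14 m² = 2.672×10^14 m³.
ρ_w = 0.9997 g cm⁻³ = 999.7 kg m⁻³, so the mass of water = 2.672×10^14 m³ × 999.7 kg m⁻³ = 2.671×10^17 kg = 2.67×10^5 Gt (and the same mass of ice, by conservation).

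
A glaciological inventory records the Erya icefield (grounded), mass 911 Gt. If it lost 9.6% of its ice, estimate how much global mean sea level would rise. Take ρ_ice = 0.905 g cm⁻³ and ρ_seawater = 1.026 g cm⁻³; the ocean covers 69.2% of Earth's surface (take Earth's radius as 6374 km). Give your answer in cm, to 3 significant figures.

≈ 0.0241 cm

Erya: 0.096 × 911 Gt = 8.746×10^13 kg; dividing by ρ_w = 1.026 g cm⁻³ = 1026 kg m⁻³ gives 8.524×10^10 m³ of water.
Spread over 3.53×10^14 m² of ocean, Δh = 8.524×10^10 / 3.53×10^14 = 2.41×10^-4 m = 0.0241 cm.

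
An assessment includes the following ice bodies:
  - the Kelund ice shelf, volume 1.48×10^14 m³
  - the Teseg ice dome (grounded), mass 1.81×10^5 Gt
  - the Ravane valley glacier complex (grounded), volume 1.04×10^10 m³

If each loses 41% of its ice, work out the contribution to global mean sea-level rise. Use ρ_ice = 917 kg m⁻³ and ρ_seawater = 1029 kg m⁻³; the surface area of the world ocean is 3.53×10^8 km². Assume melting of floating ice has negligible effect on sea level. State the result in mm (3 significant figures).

The Kelund ice shelf is floating and already displaces its own weight of water, so its melt adds essentially nothing to sea level.
Teseg: 0.41 × 1.81×10^5 Gt = 7.421×10^16 kg; dividing by ρ_w = 1029 kg m⁻³ gives 7.212×10^13 m³ of water.
Ravane: 0.41 × 1.04×10^10 m³ × (917/1029) = 3.800×10^9 m³ of water.
Total added water ≈ 7.212×10^13 m³ over 3.53×10^14 m² → Δh = 0.204 m = 204 mm.

≈ 204 mm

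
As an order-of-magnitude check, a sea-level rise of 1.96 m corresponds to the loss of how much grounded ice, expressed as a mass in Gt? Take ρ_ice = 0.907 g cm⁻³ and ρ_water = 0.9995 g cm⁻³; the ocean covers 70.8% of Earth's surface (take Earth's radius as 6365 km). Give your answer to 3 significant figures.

Required water volume = Δh × A = 1.96 m × 3.60×10^14 m² = 7.065×10^14 m³.
ρ_w = 0.9995 g cm⁻³ = 999.5 kg m⁻³, so the mass of water = 7.065×10^14 m³ × 999.5 kg m⁻³ = 7.061×10^17 kg = 7.06×10^5 Gt (and the same mass of ice, by conservation).

≈ 7.06×10^5 Gt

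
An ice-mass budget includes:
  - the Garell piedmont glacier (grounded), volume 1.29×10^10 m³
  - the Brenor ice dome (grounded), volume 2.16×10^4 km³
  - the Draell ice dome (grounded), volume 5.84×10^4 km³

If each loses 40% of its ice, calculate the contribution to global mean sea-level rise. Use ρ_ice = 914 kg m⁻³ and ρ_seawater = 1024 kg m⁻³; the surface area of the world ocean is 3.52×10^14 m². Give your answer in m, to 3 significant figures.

Garell: 0.4 × 1.29×10^10 m³ × (914/1024) = 4.606×10^9 m³ of water.
Brenor: 0.4 × 2.16×10^4 km³ × (914/1024) = 7712 km³ of water.
Draell: 0.4 × 5.84×10^4 km³ × (914/1024) = 2.085×10^4 km³ of water.
Total added water ≈ 2.857×10^13 m³ over 3.52×10^14 m² → Δh = 0.0812 m.

≈ 0.0812 m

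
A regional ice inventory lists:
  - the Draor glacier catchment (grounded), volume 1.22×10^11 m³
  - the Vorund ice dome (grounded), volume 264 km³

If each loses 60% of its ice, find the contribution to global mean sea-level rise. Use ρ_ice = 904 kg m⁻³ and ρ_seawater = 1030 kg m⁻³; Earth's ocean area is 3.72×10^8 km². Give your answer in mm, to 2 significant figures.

≈ 0.55 mm

Draor: 0.6 × 1.22×10^11 m³ × (904/1030) = 6.425×10^10 m³ of water.
Vorund: 0.6 × 264 km³ × (904/1030) = 139.0 km³ of water.
Total added water ≈ 2.033×10^11 m³ over 3.72×10^14 m² → Δh = 5.46×10^-4 m = 0.55 mm.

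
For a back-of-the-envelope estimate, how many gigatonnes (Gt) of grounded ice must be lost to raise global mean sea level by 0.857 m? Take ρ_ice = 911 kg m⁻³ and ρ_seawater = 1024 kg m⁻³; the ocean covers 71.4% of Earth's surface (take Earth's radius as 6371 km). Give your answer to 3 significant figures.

Required water volume = Δh × A = 0.857 m × 3.64×10^14 m² = 3.121×10^14 m³.
ρ_w = 1024 kg m⁻³, so the mass of water = 3.121×10^14 m³ × 1024 kg m⁻³ = 3.196×10^17 kg = 3.20×10^5 Gt (and the same mass of ice, by conservation).

≈ 3.20×10^5 Gt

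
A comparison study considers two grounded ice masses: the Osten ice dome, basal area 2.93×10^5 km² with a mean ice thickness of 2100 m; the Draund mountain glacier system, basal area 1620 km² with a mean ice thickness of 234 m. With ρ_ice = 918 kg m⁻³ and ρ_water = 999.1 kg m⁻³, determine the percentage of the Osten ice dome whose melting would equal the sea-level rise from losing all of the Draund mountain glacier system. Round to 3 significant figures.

Equal sea-level rise means equal mass of meltwater, i.e. equal mass of ice lost.
Ice mass of Draund: 3.480×10^14 kg; ice mass of Osten: 5.648×10^17 kg.
Fraction required = 3.480×10^14 / 5.648×10^17 = 6.16×10^-4 → 0.0616 %.

≈ 0.0616 %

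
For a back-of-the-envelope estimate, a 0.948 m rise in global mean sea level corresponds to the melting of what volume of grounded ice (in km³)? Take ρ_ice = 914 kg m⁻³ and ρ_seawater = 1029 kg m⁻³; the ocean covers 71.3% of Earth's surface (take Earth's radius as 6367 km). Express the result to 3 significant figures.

≈ 3.88×10^5 km³

Required water volume = Δh × A = 0.948 m × 3.63×10^14 m² = 3.443×10^14 m³ = 3.443×10^5 km³.
Ice volume = water volume × ρ_w/ρ_ice = 3.443×10^5 × 1029/914 = 3.88×10^5 km³.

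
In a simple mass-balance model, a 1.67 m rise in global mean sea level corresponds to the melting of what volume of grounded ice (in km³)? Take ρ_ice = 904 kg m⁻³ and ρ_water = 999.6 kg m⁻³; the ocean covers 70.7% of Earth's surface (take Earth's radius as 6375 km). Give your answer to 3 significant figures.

Required water volume = Δh × A = 1.67 m × 3.61×10^14 m² = 6.030×10^14 m³ = 6.030×10^5 km³.
Ice volume = water volume × ρ_w/ρ_ice = 6.030×10^5 × 999.6/904 = 6.67×10^5 km³.

≈ 6.67×10^5 km³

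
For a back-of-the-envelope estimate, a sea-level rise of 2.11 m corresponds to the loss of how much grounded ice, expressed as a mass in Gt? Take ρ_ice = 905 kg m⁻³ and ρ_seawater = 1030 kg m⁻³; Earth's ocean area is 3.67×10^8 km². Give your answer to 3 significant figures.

Required water volume = Δh × A = 2.11 m × 3.67×10^14 m² = 7.744×10^14 m³.
ρ_w = 1030 kg m⁻³, so the mass of water = 7.744×10^14 m³ × 1030 kg m⁻³ = 7.976×10^17 kg = 7.98×10^5 Gt (and the same mass of ice, by conservation).

≈ 7.98×10^5 Gt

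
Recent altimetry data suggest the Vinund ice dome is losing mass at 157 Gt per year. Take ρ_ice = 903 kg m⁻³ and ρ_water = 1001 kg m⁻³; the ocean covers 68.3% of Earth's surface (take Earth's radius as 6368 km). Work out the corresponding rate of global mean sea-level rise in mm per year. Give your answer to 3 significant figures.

≈ 0.451 mm/yr

ρ_w = 1001 kg m⁻³. Annual water volume added = 157 Gt / ρ_w = 1.570×10^14 kg / 1001 kg m⁻³ = 1.568×10^11 m³.
Δh per year = 1.568×10^11 / 3.48×10^14 = 4.51×10^-4 m = 0.451 mm.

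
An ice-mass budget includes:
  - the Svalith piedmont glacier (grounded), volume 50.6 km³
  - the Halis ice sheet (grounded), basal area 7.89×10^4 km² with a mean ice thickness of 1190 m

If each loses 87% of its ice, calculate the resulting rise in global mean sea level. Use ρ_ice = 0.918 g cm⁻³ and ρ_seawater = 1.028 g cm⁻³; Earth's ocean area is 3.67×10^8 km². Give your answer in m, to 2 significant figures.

≈ 0.20 m

Svalith: 0.87 × 50.6 km³ × (918/1028) = 39.31 km³ of water.
Halis: ice volume = 7.89×10^4 km² × 1190 m = 9.389×10^4 km³; 0.87 × 9.389×10^4 × (918/1028) = 7.294×10^4 km³ of water.
Total added water ≈ 7.298×10^13 m³ over 3.67×10^14 m² → Δh = 0.199 m.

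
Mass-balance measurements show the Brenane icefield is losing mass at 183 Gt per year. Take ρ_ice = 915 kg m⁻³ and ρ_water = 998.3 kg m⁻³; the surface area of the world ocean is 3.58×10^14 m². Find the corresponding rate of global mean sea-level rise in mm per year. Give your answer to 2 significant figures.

ρ_w = 998.3 kg m⁻³. Annual water volume added = 183 Gt / ρ_w = 1.830×10^14 kg / 998.3 kg m⁻³ = 1.833×10^11 m³.
Δh per year = 1.833×10^11 / 3.58×10^14 = 5.12×10^-4 m = 0.51 mm.

≈ 0.51 mm/yr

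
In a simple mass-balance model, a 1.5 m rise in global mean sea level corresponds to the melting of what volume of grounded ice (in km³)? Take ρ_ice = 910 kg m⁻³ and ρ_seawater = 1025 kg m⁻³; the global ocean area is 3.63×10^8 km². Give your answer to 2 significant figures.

≈ 6.1×10^5 km³

Required water volume = Δh × A = 1.5 m × 3.63×10^14 m² = 5.445×10^14 m³ = 5.445×10^5 km³.
Ice volume = water volume × ρ_w/ρ_ice = 5.445×10^5 × 1025/910 = 6.1×10^5 km³.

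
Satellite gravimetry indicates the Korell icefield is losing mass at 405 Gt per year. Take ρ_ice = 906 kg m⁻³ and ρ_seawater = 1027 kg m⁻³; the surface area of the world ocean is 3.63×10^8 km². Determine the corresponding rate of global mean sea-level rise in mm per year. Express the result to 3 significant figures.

≈ 1.09 mm/yr

ρ_w = 1027 kg m⁻³. Annual water volume added = 405 Gt / ρ_w = 4.050×10^14 kg / 1027 kg m⁻³ = 3.944×10^11 m³.
Δh per year = 3.944×10^11 / 3.63×10^14 = 1.09×10^-3 m = 1.09 mm.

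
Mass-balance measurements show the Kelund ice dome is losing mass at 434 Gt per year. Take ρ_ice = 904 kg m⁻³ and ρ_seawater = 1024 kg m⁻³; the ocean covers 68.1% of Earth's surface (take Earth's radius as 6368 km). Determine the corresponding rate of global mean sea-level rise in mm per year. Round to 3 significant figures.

≈ 1.22 mm/yr

ρ_w = 1024 kg m⁻³. Annual water volume added = 434 Gt / ρ_w = 4.340×10^14 kg / 1024 kg m⁻³ = 4.238×10^11 m³.
Δh per year = 4.238×10^11 / 3.47×10^14 = 1.22×10^-3 m = 1.22 mm.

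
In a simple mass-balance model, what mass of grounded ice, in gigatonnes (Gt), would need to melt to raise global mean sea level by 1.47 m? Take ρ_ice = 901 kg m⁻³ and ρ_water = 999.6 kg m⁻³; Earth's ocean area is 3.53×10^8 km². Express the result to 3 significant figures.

≈ 5.19×10^5 Gt

Required water volume = Δh × A = 1.47 m × 3.53×10^14 m² = 5.189×10^14 m³.
ρ_w = 999.6 kg m⁻³, so the mass of water = 5.189×10^14 m³ × 999.6 kg m⁻³ = 5.187×10^17 kg = 5.19×10^5 Gt (and the same mass of ice, by conservation).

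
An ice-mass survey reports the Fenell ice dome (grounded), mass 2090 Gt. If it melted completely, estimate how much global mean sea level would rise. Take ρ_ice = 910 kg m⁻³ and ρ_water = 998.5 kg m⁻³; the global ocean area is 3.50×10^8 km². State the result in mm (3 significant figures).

≈ 5.98 mm

Fenell: 2090 Gt = 2.090×10^15 kg; dividing by ρ_w = 998.5 kg m⁻³ gives 2.093×10^12 m³ of water.
Spread over 3.50×10^14 m² of ocean, Δh = 2.093×10^12 / 3.50×10^14 = 5.98×10^-3 m = 5.98 mm.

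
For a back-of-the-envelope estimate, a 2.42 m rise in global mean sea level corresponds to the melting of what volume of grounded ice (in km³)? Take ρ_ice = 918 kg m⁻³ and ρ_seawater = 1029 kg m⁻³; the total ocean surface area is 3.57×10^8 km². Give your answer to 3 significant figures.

Required water volume = Δh × A = 2.42 m × 3.57×10^14 m² = 8.639×10^14 m³ = 8.639×10^5 km³.
Ice volume = water volume × ρ_w/ρ_ice = 8.639×10^5 × 1029/918 = 9.68×10^5 km³.

≈ 9.68×10^5 km³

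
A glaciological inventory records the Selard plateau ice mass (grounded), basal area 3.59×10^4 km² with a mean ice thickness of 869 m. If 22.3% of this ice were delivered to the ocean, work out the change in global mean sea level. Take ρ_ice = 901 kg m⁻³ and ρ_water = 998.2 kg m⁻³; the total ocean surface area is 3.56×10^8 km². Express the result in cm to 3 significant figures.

≈ 1.76 cm

Selard: ice volume = 3.59×10^4 km² × 869 m = 3.120×10^4 km³; 0.223 × 3.120×10^4 × (901/998.2) = 6280 km³ of water.
Spread over 3.56×10^14 m² of ocean, Δh = 6.280×10^12 / 3.56×10^14 = 0.0176 m = 1.76 cm.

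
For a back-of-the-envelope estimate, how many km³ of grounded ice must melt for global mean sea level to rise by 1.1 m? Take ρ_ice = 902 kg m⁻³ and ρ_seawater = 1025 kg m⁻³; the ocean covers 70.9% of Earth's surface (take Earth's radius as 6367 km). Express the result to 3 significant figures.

Required water volume = Δh × A = 1.1 m × 3.61×10^14 m² = 3.973×10^14 m³ = 3.973×10^5 km³.
Ice volume = water volume × ρ_w/ρ_ice = 3.973×10^5 × 1025/902 = 4.51×10^5 km³.

≈ 4.51×10^5 km³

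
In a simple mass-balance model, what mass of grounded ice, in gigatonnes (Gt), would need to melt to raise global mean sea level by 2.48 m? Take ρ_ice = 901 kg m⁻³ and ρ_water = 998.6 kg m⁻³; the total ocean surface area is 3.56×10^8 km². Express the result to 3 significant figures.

≈ 8.82×10^5 Gt

Required water volume = Δh × A = 2.48 m × 3.56×10^14 m² = 8.829×10^14 m³.
ρ_w = 998.6 kg m⁻³, so the mass of water = 8.829×10^14 m³ × 998.6 kg m⁻³ = 8.816×10^17 kg = 8.82×10^5 Gt (and the same mass of ice, by conservation).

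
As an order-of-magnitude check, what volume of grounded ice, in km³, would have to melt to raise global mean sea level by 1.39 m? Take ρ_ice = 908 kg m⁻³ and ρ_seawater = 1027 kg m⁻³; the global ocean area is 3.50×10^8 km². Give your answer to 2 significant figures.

Required water volume = Δh × A = 1.39 m × 3.50×10^14 m² = 4.865×10^14 m³ = 4.865×10^5 km³.
Ice volume = water volume × ρ_w/ρ_ice = 4.865×10^5 × 1027/908 = 5.5×10^5 km³.

≈ 5.5×10^5 km³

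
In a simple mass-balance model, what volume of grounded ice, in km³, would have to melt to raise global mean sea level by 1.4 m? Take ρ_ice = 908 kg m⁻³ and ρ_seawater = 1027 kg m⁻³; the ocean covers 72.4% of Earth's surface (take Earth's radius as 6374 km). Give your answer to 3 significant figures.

≈ 5.85×10^5 km³

Required water volume = Δh × A = 1.4 m × 3.70×10^14 m² = 5.175×10^14 m³ = 5.175×10^5 km³.
Ice volume = water volume × ρ_w/ρ_ice = 5.175×10^5 × 1027/908 = 5.85×10^5 km³.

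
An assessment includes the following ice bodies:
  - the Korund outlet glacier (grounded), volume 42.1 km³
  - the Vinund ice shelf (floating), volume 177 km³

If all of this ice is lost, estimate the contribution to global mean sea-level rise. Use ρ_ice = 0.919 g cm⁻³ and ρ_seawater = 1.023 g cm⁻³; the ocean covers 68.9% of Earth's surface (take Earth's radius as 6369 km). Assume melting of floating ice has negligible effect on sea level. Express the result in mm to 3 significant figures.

≈ 0.108 mm

Korund: 42.1 km³ × (919/1023) = 37.82 km³ of water.
The Vinund ice shelf is floating and already displaces its own weight of water, so its melt adds essentially nothing to sea level.
Total added water ≈ 3.782×10^10 m³ over 3.51×10^14 m² → Δh = 1.08×10^-4 m = 0.108 mm.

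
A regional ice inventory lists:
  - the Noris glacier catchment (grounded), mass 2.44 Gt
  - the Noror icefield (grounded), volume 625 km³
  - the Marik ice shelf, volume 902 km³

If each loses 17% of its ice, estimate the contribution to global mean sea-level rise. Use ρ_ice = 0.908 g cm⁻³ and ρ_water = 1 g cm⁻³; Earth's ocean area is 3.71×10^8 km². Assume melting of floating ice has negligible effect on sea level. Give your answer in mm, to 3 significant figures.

Noris: 0.17 × 2.44 Gt = 4.148×10^11 kg; dividing by ρ_w = 1 g cm⁻³ = 1000 kg m⁻³ gives 4.148×10^8 m³ of water.
Noror: 0.17 × 625 km³ × (908/1000) = 96.48 km³ of water.
The Marik ice shelf is floating and already displaces its own weight of water, so its melt adds essentially nothing to sea level.
Total added water ≈ 9.689×10^10 m³ over 3.71×10^14 m² → Δh = 2.61×10^-4 m = 0.261 mm.

≈ 0.261 mm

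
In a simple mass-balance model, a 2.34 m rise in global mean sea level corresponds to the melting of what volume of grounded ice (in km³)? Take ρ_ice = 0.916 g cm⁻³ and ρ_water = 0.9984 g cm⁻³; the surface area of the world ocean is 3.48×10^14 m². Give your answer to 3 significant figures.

Required water volume = Δh × A = 2.34 m × 3.48×10^14 m² = 8.143×10^14 m³ = 8.143×10^5 km³.
Ice volume = water volume × ρ_w/ρ_ice = 8.143×10^5 × 998.4/916 = 8.88×10^5 km³.

≈ 8.88×10^5 km³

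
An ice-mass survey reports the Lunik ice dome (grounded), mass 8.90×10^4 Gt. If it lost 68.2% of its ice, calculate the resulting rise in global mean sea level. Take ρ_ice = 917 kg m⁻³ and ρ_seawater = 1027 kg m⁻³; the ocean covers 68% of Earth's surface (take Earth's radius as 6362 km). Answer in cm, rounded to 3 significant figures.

Lunik: 0.682 × 8.90×10^4 Gt = 6.070×10^16 kg; dividing by ρ_w = 1027 kg m⁻³ gives 5.910×10^13 m³ of water.
Spread over 3.46×10^14 m² of ocean, Δh = 5.910×10^13 / 3.46×10^14 = 0.171 m = 17.1 cm.

≈ 17.1 cm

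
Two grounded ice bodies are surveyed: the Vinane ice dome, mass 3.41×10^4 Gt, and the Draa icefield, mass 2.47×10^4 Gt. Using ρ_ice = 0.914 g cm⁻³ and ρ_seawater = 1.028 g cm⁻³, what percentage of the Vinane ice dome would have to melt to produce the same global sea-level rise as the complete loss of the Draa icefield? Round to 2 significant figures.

Equal sea-level rise means equal mass of meltwater, i.e. equal mass of ice lost.
Ice mass of Draa: 2.470×10^16 kg; ice mass of Vinane: 3.410×10^16 kg.
Fraction required = 2.470×10^16 / 3.410×10^16 = 0.724 → 72 %.

≈ 72 %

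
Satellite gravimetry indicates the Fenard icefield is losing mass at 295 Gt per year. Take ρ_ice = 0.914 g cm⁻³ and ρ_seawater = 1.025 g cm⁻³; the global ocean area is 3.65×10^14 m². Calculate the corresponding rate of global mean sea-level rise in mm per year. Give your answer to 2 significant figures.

≈ 0.79 mm/yr

ρ_w = 1.025 g cm⁻³ = 1025 kg m⁻³. Annual water volume added = 295 Gt / ρ_w = 2.950×10^14 kg / 1025 kg m⁻³ = 2.878×10^11 m³.
Δh per year = 2.878×10^11 / 3.65×10^14 = 7.89×10^-4 m = 0.79 mm.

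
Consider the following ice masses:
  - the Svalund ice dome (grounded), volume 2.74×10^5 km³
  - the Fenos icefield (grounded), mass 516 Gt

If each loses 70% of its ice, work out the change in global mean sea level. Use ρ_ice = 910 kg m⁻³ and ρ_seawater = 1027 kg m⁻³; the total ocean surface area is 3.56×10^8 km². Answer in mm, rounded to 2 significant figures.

≈ 480 mm

Svalund: 0.7 × 2.74×10^5 km³ × (910/1027) = 1.699×10^5 km³ of water.
Fenos: 0.7 × 516 Gt = 3.612×10^14 kg; dividing by ρ_w = 1027 kg m⁻³ gives 3.517×10^11 m³ of water.
Total added water ≈ 1.703×10^14 m³ over 3.56×10^14 m² → Δh = 0.478 m = 480 mm.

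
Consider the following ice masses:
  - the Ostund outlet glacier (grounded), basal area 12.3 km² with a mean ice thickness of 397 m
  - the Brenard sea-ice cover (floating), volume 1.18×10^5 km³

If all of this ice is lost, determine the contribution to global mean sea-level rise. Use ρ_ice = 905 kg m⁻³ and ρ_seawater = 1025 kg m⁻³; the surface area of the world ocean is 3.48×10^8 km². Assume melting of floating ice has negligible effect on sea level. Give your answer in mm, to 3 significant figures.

Ostund: ice volume = 12.3 km² × 397 m = 4.883 km³; 4.883 × (905/1025) = 4.311 km³ of water.
The Brenard sea-ice cover is floating and already displaces its own weight of water, so its melt adds essentially nothing to sea level.
Total added water ≈ 4.311×10^9 m³ over 3.48×10^14 m² → Δh = 1.24×10^-5 m = 0.0124 mm.

≈ 0.0124 mm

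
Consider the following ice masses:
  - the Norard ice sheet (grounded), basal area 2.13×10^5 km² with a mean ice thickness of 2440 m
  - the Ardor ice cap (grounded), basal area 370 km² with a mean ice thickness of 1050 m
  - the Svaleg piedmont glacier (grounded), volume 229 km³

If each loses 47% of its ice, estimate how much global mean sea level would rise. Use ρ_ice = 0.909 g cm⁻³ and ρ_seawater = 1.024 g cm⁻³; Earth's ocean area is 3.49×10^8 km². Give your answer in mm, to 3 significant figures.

≈ 622 mm

Norard: ice volume = 2.13×10^5 km² × 2440 m = 5.197×10^5 km³; 0.47 × 5.197×10^5 × (909/1024) = 2.168×10^5 km³ of water.
Ardor: ice volume = 370 km² × 1050 m = 388.5 km³; 0.47 × 388.5 × (909/1024) = 162.1 km³ of water.
Svaleg: 0.47 × 229 km³ × (909/1024) = 95.54 km³ of water.
Total added water ≈ 2.171×10^14 m³ over 3.49×10^14 m² → Δh = 0.622 m = 622 mm.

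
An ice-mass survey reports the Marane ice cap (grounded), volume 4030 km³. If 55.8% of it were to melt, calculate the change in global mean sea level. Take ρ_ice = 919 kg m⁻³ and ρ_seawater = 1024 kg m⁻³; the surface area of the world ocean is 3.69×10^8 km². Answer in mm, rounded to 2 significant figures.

Marane: 0.558 × 4030 km³ × (919/1024) = 2018 km³ of water.
Spread over 3.69×10^14 m² of ocean, Δh = 2.018×10^12 / 3.69×10^14 = 5.47×10^-3 m = 5.5 mm.

≈ 5.5 mm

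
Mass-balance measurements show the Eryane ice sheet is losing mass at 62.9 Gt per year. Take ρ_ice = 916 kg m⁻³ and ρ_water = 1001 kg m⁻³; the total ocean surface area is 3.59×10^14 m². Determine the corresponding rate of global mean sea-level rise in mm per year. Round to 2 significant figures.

≈ 0.18 mm/yr

ρ_w = 1001 kg m⁻³. Annual water volume added = 62.9 Gt / ρ_w = 6.290×10^13 kg / 1001 kg m⁻³ = 6.284×10^10 m³.
Δh per year = 6.284×10^10 / 3.59×10^14 = 1.75×10^-4 m = 0.18 mm.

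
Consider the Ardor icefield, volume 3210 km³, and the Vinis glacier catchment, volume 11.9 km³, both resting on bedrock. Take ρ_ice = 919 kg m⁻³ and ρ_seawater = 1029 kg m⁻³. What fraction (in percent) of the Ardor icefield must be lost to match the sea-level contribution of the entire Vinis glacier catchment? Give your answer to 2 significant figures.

≈ 0.37 %

Equal sea-level rise means equal mass of meltwater, i.e. equal mass of ice lost.
Ice mass of Vinis: 1.094×10^13 kg; ice mass of Ardor: 2.950×10^15 kg.
Fraction required = 1.094×10^13 / 2.950×10^15 = 3.71×10^-3 → 0.37 %.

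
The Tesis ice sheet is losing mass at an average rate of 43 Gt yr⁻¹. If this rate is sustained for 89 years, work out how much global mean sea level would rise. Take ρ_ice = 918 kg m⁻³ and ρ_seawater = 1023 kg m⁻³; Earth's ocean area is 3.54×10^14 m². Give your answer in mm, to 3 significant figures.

Total mass lost = 43 Gt/yr × 89 yr = 3827 Gt = 3.827×10^15 kg.
ρ_w = 1023 kg m⁻³, so water volume = 3.827×10^15 / 1023 = 3.741×10^12 m³.
Δh = 3.741×10^12 / 3.54×10^14 = 0.0106 m = 10.6 mm.

≈ 10.6 mm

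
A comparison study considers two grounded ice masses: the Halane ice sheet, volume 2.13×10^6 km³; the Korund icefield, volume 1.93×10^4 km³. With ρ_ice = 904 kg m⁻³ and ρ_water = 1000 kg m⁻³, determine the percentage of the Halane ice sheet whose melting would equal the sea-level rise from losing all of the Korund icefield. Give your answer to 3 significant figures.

Equal sea-level rise means equal mass of meltwater, i.e. equal mass of ice lost.
Ice mass of Korund: 1.745×10^16 kg; ice mass of Halane: 1.926×10^18 kg.
Fraction required = 1.745×10^16 / 1.926×10^18 = 9.06×10^-3 → 0.906 %.

≈ 0.906 %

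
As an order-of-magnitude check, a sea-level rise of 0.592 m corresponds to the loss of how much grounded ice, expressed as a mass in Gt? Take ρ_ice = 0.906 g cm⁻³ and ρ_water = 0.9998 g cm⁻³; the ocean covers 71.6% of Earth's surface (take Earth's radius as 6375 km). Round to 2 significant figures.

≈ 2.2×10^5 Gt

Required water volume = Δh × A = 0.592 m × 3.66×10^14 m² = 2.165×10^14 m³.
ρ_w = 0.9998 g cm⁻³ = 999.8 kg m⁻³, so the mass of water = 2.165×10^14 m³ × 999.8 kg m⁻³ = 2.164×10^17 kg = 2.2×10^5 Gt (and the same mass of ice, by conservation).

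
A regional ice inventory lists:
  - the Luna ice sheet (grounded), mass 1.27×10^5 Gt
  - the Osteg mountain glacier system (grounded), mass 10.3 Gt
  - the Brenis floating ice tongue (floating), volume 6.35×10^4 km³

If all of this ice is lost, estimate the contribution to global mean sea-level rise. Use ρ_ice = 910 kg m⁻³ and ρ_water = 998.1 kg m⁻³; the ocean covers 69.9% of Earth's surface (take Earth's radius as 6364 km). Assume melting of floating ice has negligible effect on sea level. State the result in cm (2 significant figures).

≈ 36 cm

Luna: 1.27×10^5 Gt = 1.270×10^17 kg; dividing by ρ_w = 998.1 kg m⁻³ gives 1.272×10^14 m³ of water.
Osteg: 10.3 Gt = 1.030×10^13 kg; dividing by ρ_w = 998.1 kg m⁻³ gives 1.032×10^10 m³ of water.
The Brenis floating ice tongue is floating and already displaces its own weight of water, so its melt adds essentially nothing to sea level.
Total added water ≈ 1.273×10^14 m³ over 3.56×10^14 m² → Δh = 0.358 m = 36 cm.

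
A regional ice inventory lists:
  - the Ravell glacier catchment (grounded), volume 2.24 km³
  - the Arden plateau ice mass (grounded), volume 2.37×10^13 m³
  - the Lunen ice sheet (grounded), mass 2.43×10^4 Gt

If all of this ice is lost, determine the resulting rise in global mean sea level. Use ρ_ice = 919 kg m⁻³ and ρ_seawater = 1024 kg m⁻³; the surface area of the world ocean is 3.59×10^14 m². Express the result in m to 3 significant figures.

Ravell: 2.24 km³ × (919/1024) = 2.010 km³ of water.
Arden: 2.37×10^13 m³ × (919/1024) = 2.127×10^13 m³ of water.
Lunen: 2.43×10^4 Gt = 2.430×10^16 kg; dividing by ρ_w = 1024 kg m⁻³ gives 2.373×10^13 m³ of water.
Total added water ≈ 4.500×10^13 m³ over 3.59×10^14 m² → Δh = 0.125 m.

≈ 0.125 m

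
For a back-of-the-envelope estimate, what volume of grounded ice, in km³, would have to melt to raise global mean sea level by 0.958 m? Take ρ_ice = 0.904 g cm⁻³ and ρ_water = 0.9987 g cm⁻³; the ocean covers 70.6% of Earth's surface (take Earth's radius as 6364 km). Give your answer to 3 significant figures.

Required water volume = Δh × A = 0.958 m × 3.59×10^14 m² = 3.442×10^14 m³ = 3.442×10^5 km³.
Ice volume = water volume × ρ_w/ρ_ice = 3.442×10^5 × 998.7/904 = 3.80×10^5 km³.

≈ 3.80×10^5 km³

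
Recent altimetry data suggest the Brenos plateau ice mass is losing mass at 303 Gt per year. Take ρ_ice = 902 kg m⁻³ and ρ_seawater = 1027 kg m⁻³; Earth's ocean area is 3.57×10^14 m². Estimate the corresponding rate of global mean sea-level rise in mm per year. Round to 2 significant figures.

≈ 0.83 mm/yr

ρ_w = 1027 kg m⁻³. Annual water volume added = 303 Gt / ρ_w = 3.030×10^14 kg / 1027 kg m⁻³ = 2.950×10^11 m³.
Δh per year = 2.950×10^11 / 3.57×10^14 = 8.26×10^-4 m = 0.83 mm.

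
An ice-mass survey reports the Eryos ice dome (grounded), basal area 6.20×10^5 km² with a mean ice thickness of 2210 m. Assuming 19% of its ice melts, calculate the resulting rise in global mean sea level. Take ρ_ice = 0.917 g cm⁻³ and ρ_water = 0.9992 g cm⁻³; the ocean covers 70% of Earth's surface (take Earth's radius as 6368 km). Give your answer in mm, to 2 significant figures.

Eryos: ice volume = 6.20×10^5 km² × 2210 m = 1.370×10^6 km³; 0.19 × 1.370×10^6 × (917/999.2) = 2.389×10^5 km³ of water.
Spread over 3.57×10^14 m² of ocean, Δh = 2.389×10^14 / 3.57×10^14 = 0.670 m = 670 mm.

≈ 670 mm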